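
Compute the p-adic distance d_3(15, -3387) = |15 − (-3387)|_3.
d_3(15, -3387) = 1/243

Step 1 — x − y = 15 − (-3387) = 3402. Step 2 — v_3(3402) = 5 (factor: 3402 = (3^5 · 14); the sign does not affect v_p). Step 3 — |x − y|_3 = 3^{-5} = 1/243.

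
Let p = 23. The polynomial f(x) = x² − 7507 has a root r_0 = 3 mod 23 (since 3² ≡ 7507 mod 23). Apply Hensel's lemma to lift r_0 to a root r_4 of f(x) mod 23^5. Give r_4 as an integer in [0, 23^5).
r_4 = 866873 (mod 6436343)

Hensel's recurrence: r_{i+1} = r_i − f(r_i)·(f′(r_i))^{-1} mod 23^{i+2}, with f′(x) = 2x. Iterate:
  r_0 = 3 (mod 23)
  r_1 = 371 (mod 529)
  r_2 = 3016 (mod 12167)
  r_3 = 27350 (mod 279841)
  r_4 = 866873 (mod 6436343)
Final: r_4 = 866873, and one checks f(r_4) ≡ 0 mod 23^5.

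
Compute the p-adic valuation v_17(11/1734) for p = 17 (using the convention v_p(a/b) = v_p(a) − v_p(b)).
v_17(11/1734) = -2

Factor powers of 17 from the numerator and denominator of the reduced fraction: 11 = 17^0 · 11 and 1734 = 17^2 · 6. Apply v_p(a/b) = v_p(a) − v_p(b): v_17(11/1734) = 0 − 2 = -2.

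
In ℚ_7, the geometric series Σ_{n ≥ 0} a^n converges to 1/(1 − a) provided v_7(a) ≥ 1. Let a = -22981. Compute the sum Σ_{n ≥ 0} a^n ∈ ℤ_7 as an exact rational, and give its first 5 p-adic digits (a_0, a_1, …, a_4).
Σ a^n = 1/(1 − a) = 1/22982;  first 5 digits = (1, 0, 0, 3, 4)

v_7(a) = 3 ≥ 1, so the series converges in ℤ_7 to 1/(1 − a) = 1/(1 − (-22981)) = 1/22982. Expand this rational in ℤ_7: compute digits iteratively via d_i = x_i mod 7, x_{i+1} = (x_i − d_i)/7. The first 5 digits are (1, 0, 0, 3, 4).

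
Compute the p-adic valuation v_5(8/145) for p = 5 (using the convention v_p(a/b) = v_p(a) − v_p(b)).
v_5(8/145) = -1

Factor powers of 5 from the numerator and denominator of the reduced fraction: 8 = 5^0 · 8 and 145 = 5^1 · 29. Apply v_p(a/b) = v_p(a) − v_p(b): v_5(8/145) = 0 − 1 = -1.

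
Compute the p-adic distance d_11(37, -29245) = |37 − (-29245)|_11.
d_11(37, -29245) = 1/14641

Step 1 — x − y = 37 − (-29245) = 29282. Step 2 — v_11(29282) = 4 (factor: 29282 = (11^4 · 2); the sign does not affect v_p). Step 3 — |x − y|_11 = 11^{-4} = 1/14641.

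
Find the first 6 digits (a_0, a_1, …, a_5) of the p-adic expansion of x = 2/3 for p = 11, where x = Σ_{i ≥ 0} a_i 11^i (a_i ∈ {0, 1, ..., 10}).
(a_0, …, a_5) = (8, 3, 7, 3, 7, 3)

v_11(2/3) = 0 (numerator and denominator both coprime to 11), so x ∈ ℤ_11^×. Compute digits iteratively via a_i = x_i mod 11, x_{i+1} = (x_i − a_i)/11, with x_0 = x:
  x_0 = 2/3;  a_0 = 8;  x_1 = (x_0 − 8)/11 = -2/3
  x_1 = -2/3;  a_1 = 3;  x_2 = (x_1 − 3)/11 = -1/3
  x_2 = -1/3;  a_2 = 7;  x_3 = (x_2 − 7)/11 = -2/3
  x_3 = -2/3;  a_3 = 3;  x_4 = (x_3 − 3)/11 = -1/3
  x_4 = -1/3;  a_4 = 7;  x_5 = (x_4 − 7)/11 = -2/3
  x_5 = -2/3;  a_5 = 3;  x_6 = (x_5 − 3)/11 = -1/3
Digits: (8, 3, 7, 3, 7, 3).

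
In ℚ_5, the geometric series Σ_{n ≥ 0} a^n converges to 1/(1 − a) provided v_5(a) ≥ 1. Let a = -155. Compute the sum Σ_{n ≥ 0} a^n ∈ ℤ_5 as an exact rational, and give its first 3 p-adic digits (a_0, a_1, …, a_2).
Σ a^n = 1/(1 − a) = 1/156;  first 3 digits = (1, 4, 4)

v_5(a) = 1 ≥ 1, so the series converges in ℤ_5 to 1/(1 − a) = 1/(1 − (-155)) = 1/156. Expand this rational in ℤ_5: compute digits iteratively via d_i = x_i mod 5, x_{i+1} = (x_i − d_i)/5. The first 3 digits are (1, 4, 4).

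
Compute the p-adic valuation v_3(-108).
v_3(-108) = 3

v_3(n) is the largest exponent k such that 3^k divides n. Factor out: -108 = -3^3 · 4. (Sign doesn't affect v_p.) So v_3(-108) = 3.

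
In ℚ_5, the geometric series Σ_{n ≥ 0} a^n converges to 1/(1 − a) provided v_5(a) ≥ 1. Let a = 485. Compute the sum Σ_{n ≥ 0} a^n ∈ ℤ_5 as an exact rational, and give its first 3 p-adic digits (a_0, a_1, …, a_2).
Σ a^n = 1/(1 − a) = -1/484;  first 3 digits = (1, 2, 3)

v_5(a) = 1 ≥ 1, so the series converges in ℤ_5 to 1/(1 − a) = 1/(1 − 485) = -1/484. Expand this rational in ℤ_5: compute digits iteratively via d_i = x_i mod 5, x_{i+1} = (x_i − d_i)/5. The first 3 digits are (1, 2, 3).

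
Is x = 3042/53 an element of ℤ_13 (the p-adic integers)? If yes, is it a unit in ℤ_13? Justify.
x ∈ ℤ_13 but not a unit; v_13(x) = 2 > 0

ℤ_13 = {x ∈ ℚ_13 : v_13(x) ≥ 0} and ℤ_13^× = {x ∈ ℤ_13 : v_13(x) = 0}. Here v_13(3042/53) = v_13(num) − v_13(den) = 2; compare against these criteria.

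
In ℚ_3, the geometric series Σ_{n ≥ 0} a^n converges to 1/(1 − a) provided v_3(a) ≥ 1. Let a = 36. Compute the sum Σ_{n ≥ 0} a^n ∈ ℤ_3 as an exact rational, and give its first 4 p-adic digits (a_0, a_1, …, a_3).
Σ a^n = 1/(1 − a) = -1/35;  first 4 digits = (1, 0, 1, 1)

v_3(a) = 2 ≥ 1, so the series converges in ℤ_3 to 1/(1 − a) = 1/(1 − 36) = -1/35. Expand this rational in ℤ_3: compute digits iteratively via d_i = x_i mod 3, x_{i+1} = (x_i − d_i)/3. The first 4 digits are (1, 0, 1, 1).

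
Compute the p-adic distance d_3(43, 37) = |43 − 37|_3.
d_3(43, 37) = 1/3

Step 1 — x − y = 43 − 37 = 6. Step 2 — v_3(6) = 1 (factor: 6 = (3^1 · 2); the sign does not affect v_p). Step 3 — |x − y|_3 = 3^{-1} = 1/3.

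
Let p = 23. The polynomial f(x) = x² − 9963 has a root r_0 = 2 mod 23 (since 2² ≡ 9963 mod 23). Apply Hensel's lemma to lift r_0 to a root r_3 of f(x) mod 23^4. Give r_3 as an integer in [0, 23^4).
r_3 = 239616 (mod 279841)

Hensel's recurrence: r_{i+1} = r_i − f(r_i)·(f′(r_i))^{-1} mod 23^{i+2}, with f′(x) = 2x. Iterate:
  r_0 = 2 (mod 23)
  r_1 = 508 (mod 529)
  r_2 = 8443 (mod 12167)
  r_3 = 239616 (mod 279841)
Final: r_3 = 239616, and one checks f(r_3) ≡ 0 mod 23^4.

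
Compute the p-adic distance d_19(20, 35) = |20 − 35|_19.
d_19(20, 35) = 1

Step 1 — x − y = 20 − 35 = -15. Step 2 — v_19(-15) = 0 (factor: -15 = −(19^0 · 15); the sign does not affect v_p). Step 3 — |x − y|_19 = 19^{0} = 1.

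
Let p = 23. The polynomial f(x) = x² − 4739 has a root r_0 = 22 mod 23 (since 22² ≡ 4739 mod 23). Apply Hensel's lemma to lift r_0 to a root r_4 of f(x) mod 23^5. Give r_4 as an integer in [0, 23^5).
r_4 = 583233 (mod 6436343)

Hensel's recurrence: r_{i+1} = r_i − f(r_i)·(f′(r_i))^{-1} mod 23^{i+2}, with f′(x) = 2x. Iterate:
  r_0 = 22 (mod 23)
  r_1 = 275 (mod 529)
  r_2 = 11384 (mod 12167)
  r_3 = 23551 (mod 279841)
  r_4 = 583233 (mod 6436343)
Final: r_4 = 583233, and one checks f(r_4) ≡ 0 mod 23^5.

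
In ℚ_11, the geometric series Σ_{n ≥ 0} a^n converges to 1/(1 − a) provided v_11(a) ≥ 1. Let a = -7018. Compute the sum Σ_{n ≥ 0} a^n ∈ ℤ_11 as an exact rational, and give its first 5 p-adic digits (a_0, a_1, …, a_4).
Σ a^n = 1/(1 − a) = 1/7019;  first 5 digits = (1, 0, 8, 5, 8)

v_11(a) = 2 ≥ 1, so the series converges in ℤ_11 to 1/(1 − a) = 1/(1 − (-7018)) = 1/7019. Expand this rational in ℤ_11: compute digits iteratively via d_i = x_i mod 11, x_{i+1} = (x_i − d_i)/11. The first 5 digits are (1, 0, 8, 5, 8).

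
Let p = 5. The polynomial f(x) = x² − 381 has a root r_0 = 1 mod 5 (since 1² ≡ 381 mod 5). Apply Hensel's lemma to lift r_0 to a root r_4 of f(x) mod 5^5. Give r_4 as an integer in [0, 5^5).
r_4 = 2266 (mod 3125)

Hensel's recurrence: r_{i+1} = r_i − f(r_i)·(f′(r_i))^{-1} mod 5^{i+2}, with f′(x) = 2x. Iterate:
  r_0 = 1 (mod 5)
  r_1 = 16 (mod 25)
  r_2 = 16 (mod 125)
  r_3 = 391 (mod 625)
  r_4 = 2266 (mod 3125)
Final: r_4 = 2266, and one checks f(r_4) ≡ 0 mod 5^5.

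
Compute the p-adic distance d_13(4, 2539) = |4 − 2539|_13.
d_13(4, 2539) = 1/169

Step 1 — x − y = 4 − 2539 = -2535. Step 2 — v_13(-2535) = 2 (factor: -2535 = −(13^2 · 15); the sign does not affect v_p). Step 3 — |x − y|_13 = 13^{-2} = 1/169.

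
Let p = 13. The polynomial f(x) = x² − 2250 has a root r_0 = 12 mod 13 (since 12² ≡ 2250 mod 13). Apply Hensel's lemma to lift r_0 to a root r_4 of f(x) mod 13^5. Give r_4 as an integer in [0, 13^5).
r_4 = 118949 (mod 371293)

Hensel's recurrence: r_{i+1} = r_i − f(r_i)·(f′(r_i))^{-1} mod 13^{i+2}, with f′(x) = 2x. Iterate:
  r_0 = 12 (mod 13)
  r_1 = 142 (mod 169)
  r_2 = 311 (mod 2197)
  r_3 = 4705 (mod 28561)
  r_4 = 118949 (mod 371293)
Final: r_4 = 118949, and one checks f(r_4) ≡ 0 mod 13^5.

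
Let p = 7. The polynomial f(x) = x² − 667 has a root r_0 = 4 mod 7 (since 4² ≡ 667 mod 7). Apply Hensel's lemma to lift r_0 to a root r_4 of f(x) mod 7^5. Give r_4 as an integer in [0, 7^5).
r_4 = 5163 (mod 16807)

Hensel's recurrence: r_{i+1} = r_i − f(r_i)·(f′(r_i))^{-1} mod 7^{i+2}, with f′(x) = 2x. Iterate:
  r_0 = 4 (mod 7)
  r_1 = 18 (mod 49)
  r_2 = 18 (mod 343)
  r_3 = 361 (mod 2401)
  r_4 = 5163 (mod 16807)
Final: r_4 = 5163, and one checks f(r_4) ≡ 0 mod 7^5.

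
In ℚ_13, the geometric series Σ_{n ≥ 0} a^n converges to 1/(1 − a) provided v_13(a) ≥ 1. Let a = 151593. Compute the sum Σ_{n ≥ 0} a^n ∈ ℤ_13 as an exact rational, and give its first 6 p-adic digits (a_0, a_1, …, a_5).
Σ a^n = 1/(1 − a) = -1/151592;  first 6 digits = (1, 0, 0, 4, 5, 0)

v_13(a) = 3 ≥ 1, so the series converges in ℤ_13 to 1/(1 − a) = 1/(1 − 151593) = -1/151592. Expand this rational in ℤ_13: compute digits iteratively via d_i = x_i mod 13, x_{i+1} = (x_i − d_i)/13. The first 6 digits are (1, 0, 0, 4, 5, 0).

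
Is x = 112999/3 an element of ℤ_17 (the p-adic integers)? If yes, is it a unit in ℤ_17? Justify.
x ∈ ℤ_17 but not a unit; v_17(x) = 3 > 0

ℤ_17 = {x ∈ ℚ_17 : v_17(x) ≥ 0} and ℤ_17^× = {x ∈ ℤ_17 : v_17(x) = 0}. Here v_17(112999/3) = v_17(num) − v_17(den) = 3; compare against these criteria.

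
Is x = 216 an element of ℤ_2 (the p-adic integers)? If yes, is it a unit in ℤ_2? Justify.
x ∈ ℤ_2 but not a unit; v_2(x) = 3 > 0

ℤ_2 = {x ∈ ℚ_2 : v_2(x) ≥ 0} and ℤ_2^× = {x ∈ ℤ_2 : v_2(x) = 0}. Here v_2(216) = v_2(num) − v_2(den) = 3; compare against these criteria.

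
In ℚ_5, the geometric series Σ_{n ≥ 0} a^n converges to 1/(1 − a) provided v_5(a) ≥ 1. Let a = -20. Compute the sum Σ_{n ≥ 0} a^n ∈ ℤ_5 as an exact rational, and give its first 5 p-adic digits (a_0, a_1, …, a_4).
Σ a^n = 1/(1 − a) = 1/21;  first 5 digits = (1, 1, 0, 4, 3)

v_5(a) = 1 ≥ 1, so the series converges in ℤ_5 to 1/(1 − a) = 1/(1 − (-20)) = 1/21. Expand this rational in ℤ_5: compute digits iteratively via d_i = x_i mod 5, x_{i+1} = (x_i − d_i)/5. The first 5 digits are (1, 1, 0, 4, 3).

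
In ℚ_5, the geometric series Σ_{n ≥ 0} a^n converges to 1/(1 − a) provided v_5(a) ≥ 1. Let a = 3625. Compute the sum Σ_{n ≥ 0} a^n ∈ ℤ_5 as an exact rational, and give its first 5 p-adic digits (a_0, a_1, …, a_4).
Σ a^n = 1/(1 − a) = -1/3624;  first 5 digits = (1, 0, 0, 4, 0)

v_5(a) = 3 ≥ 1, so the series converges in ℤ_5 to 1/(1 − a) = 1/(1 − 3625) = -1/3624. Expand this rational in ℤ_5: compute digits iteratively via d_i = x_i mod 5, x_{i+1} = (x_i − d_i)/5. The first 5 digits are (1, 0, 0, 4, 0).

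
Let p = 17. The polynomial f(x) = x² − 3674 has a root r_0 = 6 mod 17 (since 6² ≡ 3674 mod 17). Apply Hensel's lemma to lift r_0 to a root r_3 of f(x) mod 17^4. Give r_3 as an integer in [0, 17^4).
r_3 = 38698 (mod 83521)

Hensel's recurrence: r_{i+1} = r_i − f(r_i)·(f′(r_i))^{-1} mod 17^{i+2}, with f′(x) = 2x. Iterate:
  r_0 = 6 (mod 17)
  r_1 = 261 (mod 289)
  r_2 = 4307 (mod 4913)
  r_3 = 38698 (mod 83521)
Final: r_3 = 38698, and one checks f(r_3) ≡ 0 mod 17^4.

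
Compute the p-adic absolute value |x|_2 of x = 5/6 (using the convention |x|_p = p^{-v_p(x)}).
|5/6|_2 = 2

Step 1 — compute v_2(x) by factoring powers of 2 out of the numerator and denominator: v_2(5/6) = -1. Step 2 — apply |x|_p = p^{-v_p(x)} = 2^{1} = 2.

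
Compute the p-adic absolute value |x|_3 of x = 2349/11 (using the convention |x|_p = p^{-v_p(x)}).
|2349/11|_3 = 1/81

Step 1 — compute v_3(x) by factoring powers of 3 out of the numerator and denominator: v_3(2349/11) = 4. Step 2 — apply |x|_p = p^{-v_p(x)} = 3^{-4} = 1/81.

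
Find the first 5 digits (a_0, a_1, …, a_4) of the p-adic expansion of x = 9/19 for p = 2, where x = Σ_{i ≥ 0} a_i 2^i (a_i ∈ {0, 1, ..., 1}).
(a_0, …, a_4) = (1, 1, 0, 0, 1)

v_2(9/19) = 0 (numerator and denominator both coprime to 2), so x ∈ ℤ_2^×. Compute digits iteratively via a_i = x_i mod 2, x_{i+1} = (x_i − a_i)/2, with x_0 = x:
  x_0 = 9/19;  a_0 = 1;  x_1 = (x_0 − 1)/2 = -5/19
  x_1 = -5/19;  a_1 = 1;  x_2 = (x_1 − 1)/2 = -12/19
  x_2 = -12/19;  a_2 = 0;  x_3 = (x_2 − 0)/2 = -6/19
  x_3 = -6/19;  a_3 = 0;  x_4 = (x_3 − 0)/2 = -3/19
  x_4 = -3/19;  a_4 = 1;  x_5 = (x_4 − 1)/2 = -11/19
Digits: (1, 1, 0, 0, 1).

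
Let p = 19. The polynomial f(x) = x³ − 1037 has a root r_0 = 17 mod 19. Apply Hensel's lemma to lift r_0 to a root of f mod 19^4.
r_3 = 69728 (mod 130321)

Hensel: r_{i+1} = r_i − f(r_i)/f′(r_i) mod 19^{i+2}, where f′(x) = 3x². Iterate:
  r_0 = 17 (mod 19)
  r_1 = 55 (mod 361)
  r_2 = 1138 (mod 6859)
  r_3 = 69728 (mod 130321)
Final: r = 69728 with f(r) ≡ 0 mod 19^4.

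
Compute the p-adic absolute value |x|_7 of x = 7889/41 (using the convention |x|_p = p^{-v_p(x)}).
|7889/41|_7 = 1/343

Step 1 — compute v_7(x) by factoring powers of 7 out of the numerator and denominator: v_7(7889/41) = 3. Step 2 — apply |x|_p = p^{-v_p(x)} = 7^{-3} = 1/343.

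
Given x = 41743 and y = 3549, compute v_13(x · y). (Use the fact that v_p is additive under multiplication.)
v_13(148145907) = 5

v_p(x) = 3 (factor: 41743 = 13^3 · 19); v_p(y) = 2 (factor: 3549 = 13^2 · 21). Additivity: v_p(xy) = v_p(x) + v_p(y) = 3 + 2 = 5. (Direct check: xy = 148145907 = 13^5 · (399).)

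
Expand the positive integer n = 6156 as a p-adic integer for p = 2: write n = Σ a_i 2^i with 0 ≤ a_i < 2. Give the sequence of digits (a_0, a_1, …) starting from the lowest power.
(a_0, a_1, …) = (0, 0, 1, 1, 0, 0, 0, 0, 0, 0, 0, 1, 1)

Repeated division by 2 gives the digits low-to-high: 6156 = 1·2^2 + 1·2^3 + 1·2^11 + 1·2^12. Digit sequence: (0, 0, 1, 1, 0, 0, 0, 0, 0, 0, 0, 1, 1).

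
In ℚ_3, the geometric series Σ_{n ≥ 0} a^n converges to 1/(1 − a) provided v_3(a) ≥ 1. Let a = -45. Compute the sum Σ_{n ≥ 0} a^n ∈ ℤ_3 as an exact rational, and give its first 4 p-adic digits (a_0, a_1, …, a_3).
Σ a^n = 1/(1 − a) = 1/46;  first 4 digits = (1, 0, 1, 1)

v_3(a) = 2 ≥ 1, so the series converges in ℤ_3 to 1/(1 − a) = 1/(1 − (-45)) = 1/46. Expand this rational in ℤ_3: compute digits iteratively via d_i = x_i mod 3, x_{i+1} = (x_i − d_i)/3. The first 4 digits are (1, 0, 1, 1).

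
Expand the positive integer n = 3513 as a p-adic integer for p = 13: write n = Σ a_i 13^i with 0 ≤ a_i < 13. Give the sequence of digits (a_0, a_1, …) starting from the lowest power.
(a_0, a_1, …) = (3, 10, 7, 1)

Repeated division by 13 gives the digits low-to-high: 3513 = 3 + 10·13^1 + 7·13^2 + 1·13^3. Digit sequence: (3, 10, 7, 1).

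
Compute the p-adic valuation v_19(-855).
v_19(-855) = 1

v_19(n) is the largest exponent k such that 19^k divides n. Factor out: -855 = -19^1 · 45. (Sign doesn't affect v_p.) So v_19(-855) = 1.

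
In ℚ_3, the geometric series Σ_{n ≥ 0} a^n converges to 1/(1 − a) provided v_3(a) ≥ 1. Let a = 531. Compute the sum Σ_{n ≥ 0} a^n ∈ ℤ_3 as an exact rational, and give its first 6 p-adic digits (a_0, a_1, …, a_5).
Σ a^n = 1/(1 − a) = -1/530;  first 6 digits = (1, 0, 2, 1, 1, 1)

v_3(a) = 2 ≥ 1, so the series converges in ℤ_3 to 1/(1 − a) = 1/(1 − 531) = -1/530. Expand this rational in ℤ_3: compute digits iteratively via d_i = x_i mod 3, x_{i+1} = (x_i − d_i)/3. The first 6 digits are (1, 0, 2, 1, 1, 1).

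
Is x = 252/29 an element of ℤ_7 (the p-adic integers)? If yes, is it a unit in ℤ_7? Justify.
x ∈ ℤ_7 but not a unit; v_7(x) = 1 > 0

ℤ_7 = {x ∈ ℚ_7 : v_7(x) ≥ 0} and ℤ_7^× = {x ∈ ℤ_7 : v_7(x) = 0}. Here v_7(252/29) = v_7(num) − v_7(den) = 1; compare against these criteria.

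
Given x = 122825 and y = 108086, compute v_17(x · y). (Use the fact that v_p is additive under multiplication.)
v_17(13275662950) = 6

v_p(x) = 3 (factor: 122825 = 17^3 · 25); v_p(y) = 3 (factor: 108086 = 17^3 · 22). Additivity: v_p(xy) = v_p(x) + v_p(y) = 3 + 3 = 6. (Direct check: xy = 13275662950 = 17^6 · (550).)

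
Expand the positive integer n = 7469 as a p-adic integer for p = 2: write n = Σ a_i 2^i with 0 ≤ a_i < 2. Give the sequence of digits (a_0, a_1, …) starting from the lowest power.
(a_0, a_1, …) = (1, 0, 1, 1, 0, 1, 0, 0, 1, 0, 1, 1, 1)

Repeated division by 2 gives the digits low-to-high: 7469 = 1 + 1·2^2 + 1·2^3 + 1·2^5 + 1·2^8 + 1·2^10 + 1·2^11 + 1·2^12. Digit sequence: (1, 0, 1, 1, 0, 1, 0, 0, 1, 0, 1, 1, 1).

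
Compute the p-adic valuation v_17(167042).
v_17(167042) = 4

v_17(n) is the largest exponent k such that 17^k divides n. Factor out: 167042 = 17^4 · 2. (Sign doesn't affect v_p.) So v_17(167042) = 4.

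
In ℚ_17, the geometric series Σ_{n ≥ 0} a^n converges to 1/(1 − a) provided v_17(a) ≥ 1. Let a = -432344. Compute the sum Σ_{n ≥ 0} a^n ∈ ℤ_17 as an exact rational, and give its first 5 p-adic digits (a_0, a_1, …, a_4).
Σ a^n = 1/(1 − a) = 1/432345;  first 5 digits = (1, 0, 0, 14, 11)

v_17(a) = 3 ≥ 1, so the series converges in ℤ_17 to 1/(1 − a) = 1/(1 − (-432344)) = 1/432345. Expand this rational in ℤ_17: compute digits iteratively via d_i = x_i mod 17, x_{i+1} = (x_i − d_i)/17. The first 5 digits are (1, 0, 0, 14, 11).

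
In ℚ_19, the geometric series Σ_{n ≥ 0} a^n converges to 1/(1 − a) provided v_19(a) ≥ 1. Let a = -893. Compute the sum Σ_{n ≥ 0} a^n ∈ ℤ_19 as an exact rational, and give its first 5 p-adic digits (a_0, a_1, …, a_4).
Σ a^n = 1/(1 − a) = 1/894;  first 5 digits = (1, 10, 2, 14, 0)

v_19(a) = 1 ≥ 1, so the series converges in ℤ_19 to 1/(1 − a) = 1/(1 − (-893)) = 1/894. Expand this rational in ℤ_19: compute digits iteratively via d_i = x_i mod 19, x_{i+1} = (x_i − d_i)/19. The first 5 digits are (1, 10, 2, 14, 0).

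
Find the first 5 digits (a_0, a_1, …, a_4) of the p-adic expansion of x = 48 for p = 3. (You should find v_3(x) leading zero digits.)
(a_0, …, a_4) = (0, 1, 2, 1, 0)

v_3(48) = 1, so a_0 = ... = a_0 = 0. Factor out: x = 3^1 · u with u = 16 a unit in ℤ_3. Expand u iteratively via a_{v+i} = u_i mod 3, u_{i+1} = (u_i − a_{v+i})/3:
  u_0 = 16;  a_1 = 1;  u_1 = (u_0 − 1)/3 = 5
  u_1 = 5;  a_2 = 2;  u_2 = (u_1 − 2)/3 = 1
  u_2 = 1;  a_3 = 1;  u_3 = (u_2 − 1)/3 = 0
  u_3 = 0;  a_4 = 0;  u_4 = (u_3 − 0)/3 = 0
Digits: (0, 1, 2, 1, 0).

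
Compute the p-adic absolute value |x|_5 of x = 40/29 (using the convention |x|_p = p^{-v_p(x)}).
|40/29|_5 = 1/5

Step 1 — compute v_5(x) by factoring powers of 5 out of the numerator and denominator: v_5(40/29) = 1. Step 2 — apply |x|_p = p^{-v_p(x)} = 5^{-1} = 1/5.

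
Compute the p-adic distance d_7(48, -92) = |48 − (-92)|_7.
d_7(48, -92) = 1/7

Step 1 — x − y = 48 − (-92) = 140. Step 2 — v_7(140) = 1 (factor: 140 = (7^1 · 20); the sign does not affect v_p). Step 3 — |x − y|_7 = 7^{-1} = 1/7.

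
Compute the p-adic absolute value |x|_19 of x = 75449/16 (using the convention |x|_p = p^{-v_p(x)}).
|75449/16|_19 = 1/6859

Step 1 — compute v_19(x) by factoring powers of 19 out of the numerator and denominator: v_19(75449/16) = 3. Step 2 — apply |x|_p = p^{-v_p(x)} = 19^{-3} = 1/6859.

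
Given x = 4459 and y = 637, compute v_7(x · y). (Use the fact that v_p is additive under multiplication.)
v_7(2840383) = 5

v_p(x) = 3 (factor: 4459 = 7^3 · 13); v_p(y) = 2 (factor: 637 = 7^2 · 13). Additivity: v_p(xy) = v_p(x) + v_p(y) = 3 + 2 = 5. (Direct check: xy = 2840383 = 7^5 · (169).)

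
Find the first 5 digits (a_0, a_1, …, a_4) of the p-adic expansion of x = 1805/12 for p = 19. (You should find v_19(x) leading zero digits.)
(a_0, …, a_4) = (0, 0, 2, 11, 1)

v_19(1805/12) = 2, so a_0 = ... = a_1 = 0. Factor out: x = 19^2 · u with u = 5/12 a unit in ℤ_19. Expand u iteratively via a_{v+i} = u_i mod 19, u_{i+1} = (u_i − a_{v+i})/19:
  u_0 = 5/12;  a_2 = 2;  u_1 = (u_0 − 2)/19 = -1/12
  u_1 = -1/12;  a_3 = 11;  u_2 = (u_1 − 11)/19 = -7/12
  u_2 = -7/12;  a_4 = 1;  u_3 = (u_2 − 1)/19 = -1/12
Digits: (0, 0, 2, 11, 1).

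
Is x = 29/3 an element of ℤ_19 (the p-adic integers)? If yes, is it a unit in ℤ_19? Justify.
x ∈ ℤ_19^× (unit); v_19(x) = 0

ℤ_19 = {x ∈ ℚ_19 : v_19(x) ≥ 0} and ℤ_19^× = {x ∈ ℤ_19 : v_19(x) = 0}. Here v_19(29/3) = v_19(num) − v_19(den) = 0; compare against these criteria.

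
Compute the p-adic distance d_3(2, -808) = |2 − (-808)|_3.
d_3(2, -808) = 1/81

Step 1 — x − y = 2 − (-808) = 810. Step 2 — v_3(810) = 4 (factor: 810 = (3^4 · 10); the sign does not affect v_p). Step 3 — |x − y|_3 = 3^{-4} = 1/81.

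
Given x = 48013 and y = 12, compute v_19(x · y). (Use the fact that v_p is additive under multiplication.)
v_19(576156) = 3

v_p(x) = 3 (factor: 48013 = 19^3 · 7); v_p(y) = 0 (factor: 12 = 19^0 · 12). Additivity: v_p(xy) = v_p(x) + v_p(y) = 3 + 0 = 3. (Direct check: xy = 576156 = 19^3 · (84).)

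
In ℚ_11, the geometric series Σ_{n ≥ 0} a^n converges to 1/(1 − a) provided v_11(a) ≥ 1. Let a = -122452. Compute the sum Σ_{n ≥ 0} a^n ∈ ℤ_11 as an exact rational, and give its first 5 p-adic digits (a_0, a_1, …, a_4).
Σ a^n = 1/(1 − a) = 1/122453;  first 5 digits = (1, 0, 0, 7, 2)

v_11(a) = 3 ≥ 1, so the series converges in ℤ_11 to 1/(1 − a) = 1/(1 − (-122452)) = 1/122453. Expand this rational in ℤ_11: compute digits iteratively via d_i = x_i mod 11, x_{i+1} = (x_i − d_i)/11. The first 5 digits are (1, 0, 0, 7, 2).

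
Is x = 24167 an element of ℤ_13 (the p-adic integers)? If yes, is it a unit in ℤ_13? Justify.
x ∈ ℤ_13 but not a unit; v_13(x) = 3 > 0

ℤ_13 = {x ∈ ℚ_13 : v_13(x) ≥ 0} and ℤ_13^× = {x ∈ ℤ_13 : v_13(x) = 0}. Here v_13(24167) = v_13(num) − v_13(den) = 3; compare against these criteria.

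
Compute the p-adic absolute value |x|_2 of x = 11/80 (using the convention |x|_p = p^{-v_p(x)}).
|11/80|_2 = 16

Step 1 — compute v_2(x) by factoring powers of 2 out of the numerator and denominator: v_2(11/80) = -4. Step 2 — apply |x|_p = p^{-v_p(x)} = 2^{4} = 16.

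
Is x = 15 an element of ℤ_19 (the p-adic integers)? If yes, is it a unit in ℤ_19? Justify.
x ∈ ℤ_19^× (unit); v_19(x) = 0

ℤ_19 = {x ∈ ℚ_19 : v_19(x) ≥ 0} and ℤ_19^× = {x ∈ ℤ_19 : v_19(x) = 0}. Here v_19(15) = v_19(num) − v_19(den) = 0; compare against these criteria.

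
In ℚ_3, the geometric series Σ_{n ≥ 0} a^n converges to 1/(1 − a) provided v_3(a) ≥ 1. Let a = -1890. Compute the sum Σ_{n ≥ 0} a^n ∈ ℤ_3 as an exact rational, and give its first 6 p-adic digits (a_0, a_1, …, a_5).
Σ a^n = 1/(1 − a) = 1/1891;  first 6 digits = (1, 0, 0, 2, 0, 1)

v_3(a) = 3 ≥ 1, so the series converges in ℤ_3 to 1/(1 − a) = 1/(1 − (-1890)) = 1/1891. Expand this rational in ℤ_3: compute digits iteratively via d_i = x_i mod 3, x_{i+1} = (x_i − d_i)/3. The first 6 digits are (1, 0, 0, 2, 0, 1).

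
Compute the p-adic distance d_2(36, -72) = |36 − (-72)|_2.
d_2(36, -72) = 1/4

Step 1 — x − y = 36 − (-72) = 108. Step 2 — v_2(108) = 2 (factor: 108 = (2^2 · 27); the sign does not affect v_p). Step 3 — |x − y|_2 = 2^{-2} = 1/4.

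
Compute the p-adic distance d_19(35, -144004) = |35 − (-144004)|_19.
d_19(35, -144004) = 1/6859

Step 1 — x − y = 35 − (-144004) = 144039. Step 2 — v_19(144039) = 3 (factor: 144039 = (19^3 · 21); the sign does not affect v_p). Step 3 — |x − y|_19 = 19^{-3} = 1/6859.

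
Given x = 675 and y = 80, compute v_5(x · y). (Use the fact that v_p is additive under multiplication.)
v_5(54000) = 3

v_p(x) = 2 (factor: 675 = 5^2 · 27); v_p(y) = 1 (factor: 80 = 5^1 · 16). Additivity: v_p(xy) = v_p(x) + v_p(y) = 2 + 1 = 3. (Direct check: xy = 54000 = 5^3 · (432).)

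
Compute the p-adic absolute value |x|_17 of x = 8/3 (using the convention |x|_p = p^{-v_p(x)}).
|8/3|_17 = 1

Step 1 — compute v_17(x) by factoring powers of 17 out of the numerator and denominator: v_17(8/3) = 0. Step 2 — apply |x|_p = p^{-v_p(x)} = 17^{0} = 1.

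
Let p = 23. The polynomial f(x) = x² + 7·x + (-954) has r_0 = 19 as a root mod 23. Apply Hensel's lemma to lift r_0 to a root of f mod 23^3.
r_2 = 7494 (mod 12167)

Hensel: r_{i+1} = r_i − f(r_i)·(f′(r_i))^{-1} mod 23^{i+2}, f′(x) = 2x + 7. Iterate:
  r_0 = 19 (mod 23)
  r_1 = 88 (mod 529)
  r_2 = 7494 (mod 12167)
Final: r = 7494 satisfies f(r) ≡ 0 mod 23^3.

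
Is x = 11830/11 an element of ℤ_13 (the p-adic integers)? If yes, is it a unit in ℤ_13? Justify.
x ∈ ℤ_13 but not a unit; v_13(x) = 2 > 0

ℤ_13 = {x ∈ ℚ_13 : v_13(x) ≥ 0} and ℤ_13^× = {x ∈ ℤ_13 : v_13(x) = 0}. Here v_13(11830/11) = v_13(num) − v_13(den) = 2; compare against these criteria.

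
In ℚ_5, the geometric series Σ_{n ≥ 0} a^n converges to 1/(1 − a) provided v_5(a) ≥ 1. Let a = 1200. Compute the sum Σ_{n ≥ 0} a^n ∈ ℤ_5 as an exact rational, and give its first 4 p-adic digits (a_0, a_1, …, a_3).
Σ a^n = 1/(1 − a) = -1/1199;  first 4 digits = (1, 0, 3, 4)

v_5(a) = 2 ≥ 1, so the series converges in ℤ_5 to 1/(1 − a) = 1/(1 − 1200) = -1/1199. Expand this rational in ℤ_5: compute digits iteratively via d_i = x_i mod 5, x_{i+1} = (x_i − d_i)/5. The first 4 digits are (1, 0, 3, 4).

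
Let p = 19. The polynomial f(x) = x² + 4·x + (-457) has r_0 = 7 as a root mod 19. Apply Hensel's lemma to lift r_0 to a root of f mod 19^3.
r_2 = 6486 (mod 6859)

Hensel: r_{i+1} = r_i − f(r_i)·(f′(r_i))^{-1} mod 19^{i+2}, f′(x) = 2x + 4. Iterate:
  r_0 = 7 (mod 19)
  r_1 = 349 (mod 361)
  r_2 = 6486 (mod 6859)
Final: r = 6486 satisfies f(r) ≡ 0 mod 19^3.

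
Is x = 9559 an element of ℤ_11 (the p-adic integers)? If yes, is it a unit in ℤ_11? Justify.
x ∈ ℤ_11 but not a unit; v_11(x) = 2 > 0

ℤ_11 = {x ∈ ℚ_11 : v_11(x) ≥ 0} and ℤ_11^× = {x ∈ ℤ_11 : v_11(x) = 0}. Here v_11(9559) = v_11(num) − v_11(den) = 2; compare against these criteria.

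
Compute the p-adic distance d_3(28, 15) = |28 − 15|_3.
d_3(28, 15) = 1

Step 1 — x − y = 28 − 15 = 13. Step 2 — v_3(13) = 0 (factor: 13 = (3^0 · 13); the sign does not affect v_p). Step 3 — |x − y|_3 = 3^{0} = 1.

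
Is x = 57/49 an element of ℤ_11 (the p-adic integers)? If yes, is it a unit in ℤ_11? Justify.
x ∈ ℤ_11^× (unit); v_11(x) = 0

ℤ_11 = {x ∈ ℚ_11 : v_11(x) ≥ 0} and ℤ_11^× = {x ∈ ℤ_11 : v_11(x) = 0}. Here v_11(57/49) = v_11(num) − v_11(den) = 0; compare against these criteria.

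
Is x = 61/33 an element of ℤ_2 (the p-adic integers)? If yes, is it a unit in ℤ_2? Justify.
x ∈ ℤ_2^× (unit); v_2(x) = 0

ℤ_2 = {x ∈ ℚ_2 : v_2(x) ≥ 0} and ℤ_2^× = {x ∈ ℤ_2 : v_2(x) = 0}. Here v_2(61/33) = v_2(num) − v_2(den) = 0; compare against these criteria.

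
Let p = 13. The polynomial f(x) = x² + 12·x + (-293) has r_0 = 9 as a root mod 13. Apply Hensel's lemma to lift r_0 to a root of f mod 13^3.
r_2 = 1894 (mod 2197)

Hensel: r_{i+1} = r_i − f(r_i)·(f′(r_i))^{-1} mod 13^{i+2}, f′(x) = 2x + 12. Iterate:
  r_0 = 9 (mod 13)
  r_1 = 35 (mod 169)
  r_2 = 1894 (mod 2197)
Final: r = 1894 satisfies f(r) ≡ 0 mod 13^3.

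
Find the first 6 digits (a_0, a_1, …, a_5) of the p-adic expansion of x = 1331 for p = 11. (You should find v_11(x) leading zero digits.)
(a_0, …, a_5) = (0, 0, 0, 1, 0, 0)

v_11(1331) = 3, so a_0 = ... = a_2 = 0. Factor out: x = 11^3 · u with u = 1 a unit in ℤ_11. Expand u iteratively via a_{v+i} = u_i mod 11, u_{i+1} = (u_i − a_{v+i})/11:
  u_0 = 1;  a_3 = 1;  u_1 = (u_0 − 1)/11 = 0
  u_1 = 0;  a_4 = 0;  u_2 = (u_1 − 0)/11 = 0
  u_2 = 0;  a_5 = 0;  u_3 = (u_2 − 0)/11 = 0
Digits: (0, 0, 0, 1, 0, 0).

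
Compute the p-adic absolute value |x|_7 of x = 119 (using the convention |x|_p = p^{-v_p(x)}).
|119|_7 = 1/7

Step 1 — compute v_7(x) by factoring powers of 7 out of the numerator and denominator: v_7(119) = 1. Step 2 — apply |x|_p = p^{-v_p(x)} = 7^{-1} = 1/7.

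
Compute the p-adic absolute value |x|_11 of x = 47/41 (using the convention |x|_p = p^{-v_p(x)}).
|47/41|_11 = 1

Step 1 — compute v_11(x) by factoring powers of 11 out of the numerator and denominator: v_11(47/41) = 0. Step 2 — apply |x|_p = p^{-v_p(x)} = 11^{0} = 1.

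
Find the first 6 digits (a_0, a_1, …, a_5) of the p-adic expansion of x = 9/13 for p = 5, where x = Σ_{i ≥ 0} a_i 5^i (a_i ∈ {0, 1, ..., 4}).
(a_0, …, a_5) = (3, 3, 2, 1, 2, 3)

v_5(9/13) = 0 (numerator and denominator both coprime to 5), so x ∈ ℤ_5^×. Compute digits iteratively via a_i = x_i mod 5, x_{i+1} = (x_i − a_i)/5, with x_0 = x:
  x_0 = 9/13;  a_0 = 3;  x_1 = (x_0 − 3)/5 = -6/13
  x_1 = -6/13;  a_1 = 3;  x_2 = (x_1 − 3)/5 = -9/13
  x_2 = -9/13;  a_2 = 2;  x_3 = (x_2 − 2)/5 = -7/13
  x_3 = -7/13;  a_3 = 1;  x_4 = (x_3 − 1)/5 = -4/13
  x_4 = -4/13;  a_4 = 2;  x_5 = (x_4 − 2)/5 = -6/13
  x_5 = -6/13;  a_5 = 3;  x_6 = (x_5 − 3)/5 = -9/13
Digits: (3, 3, 2, 1, 2, 3).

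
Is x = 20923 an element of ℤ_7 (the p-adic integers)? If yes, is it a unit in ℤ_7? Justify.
x ∈ ℤ_7 but not a unit; v_7(x) = 3 > 0

ℤ_7 = {x ∈ ℚ_7 : v_7(x) ≥ 0} and ℤ_7^× = {x ∈ ℤ_7 : v_7(x) = 0}. Here v_7(20923) = v_7(num) − v_7(den) = 3; compare against these criteria.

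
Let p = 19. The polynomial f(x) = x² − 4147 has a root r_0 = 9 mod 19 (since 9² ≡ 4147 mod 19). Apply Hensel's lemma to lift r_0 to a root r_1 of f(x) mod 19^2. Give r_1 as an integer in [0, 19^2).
r_1 = 275 (mod 361)

Hensel's recurrence: r_{i+1} = r_i − f(r_i)·(f′(r_i))^{-1} mod 19^{i+2}, with f′(x) = 2x. Iterate:
  r_0 = 9 (mod 19)
  r_1 = 275 (mod 361)
Final: r_1 = 275, and one checks f(r_1) ≡ 0 mod 19^2.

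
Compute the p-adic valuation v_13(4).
v_13(4) = 0

v_13(n) is the largest exponent k such that 13^k divides n. Factor out: 4 = 13^0 · 4. (Sign doesn't affect v_p.) So v_13(4) = 0.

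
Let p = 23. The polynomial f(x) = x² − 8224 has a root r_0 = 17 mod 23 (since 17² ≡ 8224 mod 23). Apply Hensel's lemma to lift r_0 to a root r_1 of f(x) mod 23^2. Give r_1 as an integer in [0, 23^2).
r_1 = 17 (mod 529)

Hensel's recurrence: r_{i+1} = r_i − f(r_i)·(f′(r_i))^{-1} mod 23^{i+2}, with f′(x) = 2x. Iterate:
  r_0 = 17 (mod 23)
  r_1 = 17 (mod 529)
Final: r_1 = 17, and one checks f(r_1) ≡ 0 mod 23^2.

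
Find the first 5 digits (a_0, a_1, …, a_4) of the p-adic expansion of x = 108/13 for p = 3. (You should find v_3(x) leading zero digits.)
(a_0, …, a_4) = (0, 0, 0, 1, 0)

v_3(108/13) = 3, so a_0 = ... = a_2 = 0. Factor out: x = 3^3 · u with u = 4/13 a unit in ℤ_3. Expand u iteratively via a_{v+i} = u_i mod 3, u_{i+1} = (u_i − a_{v+i})/3:
  u_0 = 4/13;  a_3 = 1;  u_1 = (u_0 − 1)/3 = -3/13
  u_1 = -3/13;  a_4 = 0;  u_2 = (u_1 − 0)/3 = -1/13
Digits: (0, 0, 0, 1, 0).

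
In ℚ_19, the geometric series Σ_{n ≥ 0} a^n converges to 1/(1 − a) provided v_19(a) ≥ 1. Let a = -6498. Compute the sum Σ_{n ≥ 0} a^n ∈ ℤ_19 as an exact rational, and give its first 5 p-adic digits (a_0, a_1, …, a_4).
Σ a^n = 1/(1 − a) = 1/6499;  first 5 digits = (1, 0, 1, 18, 0)

v_19(a) = 2 ≥ 1, so the series converges in ℤ_19 to 1/(1 − a) = 1/(1 − (-6498)) = 1/6499. Expand this rational in ℤ_19: compute digits iteratively via d_i = x_i mod 19, x_{i+1} = (x_i − d_i)/19. The first 5 digits are (1, 0, 1, 18, 0).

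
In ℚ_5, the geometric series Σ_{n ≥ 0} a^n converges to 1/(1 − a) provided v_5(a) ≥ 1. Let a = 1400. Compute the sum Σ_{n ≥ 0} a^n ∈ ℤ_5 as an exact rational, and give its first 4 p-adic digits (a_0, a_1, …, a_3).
Σ a^n = 1/(1 − a) = -1/1399;  first 4 digits = (1, 0, 1, 1)

v_5(a) = 2 ≥ 1, so the series converges in ℤ_5 to 1/(1 − a) = 1/(1 − 1400) = -1/1399. Expand this rational in ℤ_5: compute digits iteratively via d_i = x_i mod 5, x_{i+1} = (x_i − d_i)/5. The first 4 digits are (1, 0, 1, 1).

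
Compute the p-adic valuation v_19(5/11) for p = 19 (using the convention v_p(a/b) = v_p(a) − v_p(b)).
v_19(5/11) = 0

Factor powers of 19 from the numerator and denominator of the reduced fraction: 5 = 19^0 · 5 and 11 = 19^0 · 11. Apply v_p(a/b) = v_p(a) − v_p(b): v_19(5/11) = 0 − 0 = 0.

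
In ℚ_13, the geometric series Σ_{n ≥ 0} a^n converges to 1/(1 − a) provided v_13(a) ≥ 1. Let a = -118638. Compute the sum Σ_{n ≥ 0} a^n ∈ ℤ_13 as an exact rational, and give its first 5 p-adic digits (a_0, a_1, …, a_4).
Σ a^n = 1/(1 − a) = 1/118639;  first 5 digits = (1, 0, 0, 11, 8)

v_13(a) = 3 ≥ 1, so the series converges in ℤ_13 to 1/(1 − a) = 1/(1 − (-118638)) = 1/118639. Expand this rational in ℤ_13: compute digits iteratively via d_i = x_i mod 13, x_{i+1} = (x_i − d_i)/13. The first 5 digits are (1, 0, 0, 11, 8).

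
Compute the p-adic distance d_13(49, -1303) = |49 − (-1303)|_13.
d_13(49, -1303) = 1/169

Step 1 — x − y = 49 − (-1303) = 1352. Step 2 — v_13(1352) = 2 (factor: 1352 = (13^2 · 8); the sign does not affect v_p). Step 3 — |x − y|_13 = 13^{-2} = 1/169.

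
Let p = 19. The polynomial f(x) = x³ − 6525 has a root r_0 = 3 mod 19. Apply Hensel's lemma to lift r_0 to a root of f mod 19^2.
r_1 = 3 (mod 361)

Hensel: r_{i+1} = r_i − f(r_i)/f′(r_i) mod 19^{i+2}, where f′(x) = 3x². Iterate:
  r_0 = 3 (mod 19)
  r_1 = 3 (mod 361)
Final: r = 3 with f(r) ≡ 0 mod 19^2.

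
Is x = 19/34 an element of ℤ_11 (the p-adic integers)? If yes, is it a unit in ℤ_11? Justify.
x ∈ ℤ_11^× (unit); v_11(x) = 0

ℤ_11 = {x ∈ ℚ_11 : v_11(x) ≥ 0} and ℤ_11^× = {x ∈ ℤ_11 : v_11(x) = 0}. Here v_11(19/34) = v_11(num) − v_11(den) = 0; compare against these criteria.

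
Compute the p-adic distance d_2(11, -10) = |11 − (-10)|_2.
d_2(11, -10) = 1

Step 1 — x − y = 11 − (-10) = 21. Step 2 — v_2(21) = 0 (factor: 21 = (2^0 · 21); the sign does not affect v_p). Step 3 — |x − y|_2 = 2^{0} = 1.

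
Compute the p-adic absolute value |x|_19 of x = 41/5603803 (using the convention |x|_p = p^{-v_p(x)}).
|41/5603803|_19 = 130321

Step 1 — compute v_19(x) by factoring powers of 19 out of the numerator and denominator: v_19(41/5603803) = -4. Step 2 — apply |x|_p = p^{-v_p(x)} = 19^{4} = 130321.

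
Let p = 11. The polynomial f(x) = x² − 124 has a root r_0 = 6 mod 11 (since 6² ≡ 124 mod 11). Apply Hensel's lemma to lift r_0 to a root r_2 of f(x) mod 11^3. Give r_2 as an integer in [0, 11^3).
r_2 = 699 (mod 1331)

Hensel's recurrence: r_{i+1} = r_i − f(r_i)·(f′(r_i))^{-1} mod 11^{i+2}, with f′(x) = 2x. Iterate:
  r_0 = 6 (mod 11)
  r_1 = 94 (mod 121)
  r_2 = 699 (mod 1331)
Final: r_2 = 699, and one checks f(r_2) ≡ 0 mod 11^3.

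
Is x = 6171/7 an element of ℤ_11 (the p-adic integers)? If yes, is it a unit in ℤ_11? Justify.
x ∈ ℤ_11 but not a unit; v_11(x) = 2 > 0

ℤ_11 = {x ∈ ℚ_11 : v_11(x) ≥ 0} and ℤ_11^× = {x ∈ ℤ_11 : v_11(x) = 0}. Here v_11(6171/7) = v_11(num) − v_11(den) = 2; compare against these criteria.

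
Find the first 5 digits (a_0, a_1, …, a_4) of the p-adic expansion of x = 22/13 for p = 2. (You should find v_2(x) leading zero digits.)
(a_0, …, a_4) = (0, 1, 1, 1, 0)

v_2(22/13) = 1, so a_0 = ... = a_0 = 0. Factor out: x = 2^1 · u with u = 11/13 a unit in ℤ_2. Expand u iteratively via a_{v+i} = u_i mod 2, u_{i+1} = (u_i − a_{v+i})/2:
  u_0 = 11/13;  a_1 = 1;  u_1 = (u_0 − 1)/2 = -1/13
  u_1 = -1/13;  a_2 = 1;  u_2 = (u_1 − 1)/2 = -7/13
  u_2 = -7/13;  a_3 = 1;  u_3 = (u_2 − 1)/2 = -10/13
  u_3 = -10/13;  a_4 = 0;  u_4 = (u_3 − 0)/2 = -5/13
Digits: (0, 1, 1, 1, 0).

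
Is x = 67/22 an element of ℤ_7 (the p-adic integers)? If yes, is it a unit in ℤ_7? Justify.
x ∈ ℤ_7^× (unit); v_7(x) = 0

ℤ_7 = {x ∈ ℚ_7 : v_7(x) ≥ 0} and ℤ_7^× = {x ∈ ℤ_7 : v_7(x) = 0}. Here v_7(67/22) = v_7(num) − v_7(den) = 0; compare against these criteria.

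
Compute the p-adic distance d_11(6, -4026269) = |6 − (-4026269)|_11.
d_11(6, -4026269) = 1/161051

Step 1 — x − y = 6 − (-4026269) = 4026275. Step 2 — v_11(4026275) = 5 (factor: 4026275 = (11^5 · 25); the sign does not affect v_p). Step 3 — |x − y|_11 = 11^{-5} = 1/161051.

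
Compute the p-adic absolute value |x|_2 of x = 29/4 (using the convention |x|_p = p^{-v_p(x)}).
|29/4|_2 = 4

Step 1 — compute v_2(x) by factoring powers of 2 out of the numerator and denominator: v_2(29/4) = -2. Step 2 — apply |x|_p = p^{-v_p(x)} = 2^{2} = 4.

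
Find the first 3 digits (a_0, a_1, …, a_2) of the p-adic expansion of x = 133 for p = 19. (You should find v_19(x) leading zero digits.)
(a_0, …, a_2) = (0, 7, 0)

v_19(133) = 1, so a_0 = ... = a_0 = 0. Factor out: x = 19^1 · u with u = 7 a unit in ℤ_19. Expand u iteratively via a_{v+i} = u_i mod 19, u_{i+1} = (u_i − a_{v+i})/19:
  u_0 = 7;  a_1 = 7;  u_1 = (u_0 − 7)/19 = 0
  u_1 = 0;  a_2 = 0;  u_2 = (u_1 − 0)/19 = 0
Digits: (0, 7, 0).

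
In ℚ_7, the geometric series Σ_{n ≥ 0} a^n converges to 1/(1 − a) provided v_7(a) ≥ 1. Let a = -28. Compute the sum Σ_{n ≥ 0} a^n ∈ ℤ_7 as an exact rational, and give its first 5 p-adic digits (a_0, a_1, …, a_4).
Σ a^n = 1/(1 − a) = 1/29;  first 5 digits = (1, 3, 1, 1, 2)

v_7(a) = 1 ≥ 1, so the series converges in ℤ_7 to 1/(1 − a) = 1/(1 − (-28)) = 1/29. Expand this rational in ℤ_7: compute digits iteratively via d_i = x_i mod 7, x_{i+1} = (x_i − d_i)/7. The first 5 digits are (1, 3, 1, 1, 2).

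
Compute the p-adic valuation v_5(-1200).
v_5(-1200) = 2

v_5(n) is the largest exponent k such that 5^k divides n. Factor out: -1200 = -5^2 · 48. (Sign doesn't affect v_p.) So v_5(-1200) = 2.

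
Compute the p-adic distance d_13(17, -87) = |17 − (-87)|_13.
d_13(17, -87) = 1/13

Step 1 — x − y = 17 − (-87) = 104. Step 2 — v_13(104) = 1 (factor: 104 = (13^1 · 8); the sign does not affect v_p). Step 3 — |x − y|_13 = 13^{-1} = 1/13.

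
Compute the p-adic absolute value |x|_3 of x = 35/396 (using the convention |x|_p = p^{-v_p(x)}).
|35/396|_3 = 9

Step 1 — compute v_3(x) by factoring powers of 3 out of the numerator and denominator: v_3(35/396) = -2. Step 2 — apply |x|_p = p^{-v_p(x)} = 3^{2} = 9.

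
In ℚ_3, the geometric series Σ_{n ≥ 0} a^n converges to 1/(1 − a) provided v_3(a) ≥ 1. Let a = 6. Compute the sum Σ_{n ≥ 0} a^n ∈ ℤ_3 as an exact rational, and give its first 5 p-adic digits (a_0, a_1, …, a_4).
Σ a^n = 1/(1 − a) = -1/5;  first 5 digits = (1, 2, 1, 0, 1)

v_3(a) = 1 ≥ 1, so the series converges in ℤ_3 to 1/(1 − a) = 1/(1 − 6) = -1/5. Expand this rational in ℤ_3: compute digits iteratively via d_i = x_i mod 3, x_{i+1} = (x_i − d_i)/3. The first 5 digits are (1, 2, 1, 0, 1).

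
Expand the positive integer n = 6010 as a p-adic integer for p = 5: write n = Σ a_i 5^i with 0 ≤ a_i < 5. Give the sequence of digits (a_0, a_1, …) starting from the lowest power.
(a_0, a_1, …) = (0, 2, 0, 3, 4, 1)

Repeated division by 5 gives the digits low-to-high: 6010 = 2·5^1 + 3·5^3 + 4·5^4 + 1·5^5. Digit sequence: (0, 2, 0, 3, 4, 1).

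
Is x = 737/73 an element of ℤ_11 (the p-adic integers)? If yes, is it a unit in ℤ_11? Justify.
x ∈ ℤ_11 but not a unit; v_11(x) = 1 > 0

ℤ_11 = {x ∈ ℚ_11 : v_11(x) ≥ 0} and ℤ_11^× = {x ∈ ℤ_11 : v_11(x) = 0}. Here v_11(737/73) = v_11(num) − v_11(den) = 1; compare against these criteria.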